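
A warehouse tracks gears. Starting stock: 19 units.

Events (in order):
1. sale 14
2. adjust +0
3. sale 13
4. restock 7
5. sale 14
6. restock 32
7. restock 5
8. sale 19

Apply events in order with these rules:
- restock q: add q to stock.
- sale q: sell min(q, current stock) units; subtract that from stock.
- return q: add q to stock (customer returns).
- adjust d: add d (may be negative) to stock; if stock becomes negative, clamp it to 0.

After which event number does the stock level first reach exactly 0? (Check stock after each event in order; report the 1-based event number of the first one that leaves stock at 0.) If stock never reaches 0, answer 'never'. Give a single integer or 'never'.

Processing events:
Start: stock = 19
  Event 1 (sale 14): sell min(14,19)=14. stock: 19 - 14 = 5. total_sold = 14
  Event 2 (adjust +0): 5 + 0 = 5
  Event 3 (sale 13): sell min(13,5)=5. stock: 5 - 5 = 0. total_sold = 19
  Event 4 (restock 7): 0 + 7 = 7
  Event 5 (sale 14): sell min(14,7)=7. stock: 7 - 7 = 0. total_sold = 26
  Event 6 (restock 32): 0 + 32 = 32
  Event 7 (restock 5): 32 + 5 = 37
  Event 8 (sale 19): sell min(19,37)=19. stock: 37 - 19 = 18. total_sold = 45
Final: stock = 18, total_sold = 45

First zero at event 3.

Answer: 3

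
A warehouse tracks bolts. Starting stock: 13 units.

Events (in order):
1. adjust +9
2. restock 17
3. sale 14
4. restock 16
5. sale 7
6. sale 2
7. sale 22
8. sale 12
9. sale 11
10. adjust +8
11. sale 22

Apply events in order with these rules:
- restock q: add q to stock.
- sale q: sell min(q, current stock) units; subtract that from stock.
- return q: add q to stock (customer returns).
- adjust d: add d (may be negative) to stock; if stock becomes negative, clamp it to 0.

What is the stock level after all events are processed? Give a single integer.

Answer: 0

Derivation:
Processing events:
Start: stock = 13
  Event 1 (adjust +9): 13 + 9 = 22
  Event 2 (restock 17): 22 + 17 = 39
  Event 3 (sale 14): sell min(14,39)=14. stock: 39 - 14 = 25. total_sold = 14
  Event 4 (restock 16): 25 + 16 = 41
  Event 5 (sale 7): sell min(7,41)=7. stock: 41 - 7 = 34. total_sold = 21
  Event 6 (sale 2): sell min(2,34)=2. stock: 34 - 2 = 32. total_sold = 23
  Event 7 (sale 22): sell min(22,32)=22. stock: 32 - 22 = 10. total_sold = 45
  Event 8 (sale 12): sell min(12,10)=10. stock: 10 - 10 = 0. total_sold = 55
  Event 9 (sale 11): sell min(11,0)=0. stock: 0 - 0 = 0. total_sold = 55
  Event 10 (adjust +8): 0 + 8 = 8
  Event 11 (sale 22): sell min(22,8)=8. stock: 8 - 8 = 0. total_sold = 63
Final: stock = 0, total_sold = 63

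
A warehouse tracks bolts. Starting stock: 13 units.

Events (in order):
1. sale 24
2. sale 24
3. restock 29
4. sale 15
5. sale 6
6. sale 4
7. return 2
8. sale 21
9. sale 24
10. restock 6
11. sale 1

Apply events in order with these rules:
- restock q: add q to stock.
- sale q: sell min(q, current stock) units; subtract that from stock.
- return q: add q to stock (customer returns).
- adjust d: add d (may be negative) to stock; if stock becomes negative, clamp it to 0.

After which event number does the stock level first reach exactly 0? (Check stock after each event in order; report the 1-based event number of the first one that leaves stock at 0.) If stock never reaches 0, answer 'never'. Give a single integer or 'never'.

Answer: 1

Derivation:
Processing events:
Start: stock = 13
  Event 1 (sale 24): sell min(24,13)=13. stock: 13 - 13 = 0. total_sold = 13
  Event 2 (sale 24): sell min(24,0)=0. stock: 0 - 0 = 0. total_sold = 13
  Event 3 (restock 29): 0 + 29 = 29
  Event 4 (sale 15): sell min(15,29)=15. stock: 29 - 15 = 14. total_sold = 28
  Event 5 (sale 6): sell min(6,14)=6. stock: 14 - 6 = 8. total_sold = 34
  Event 6 (sale 4): sell min(4,8)=4. stock: 8 - 4 = 4. total_sold = 38
  Event 7 (return 2): 4 + 2 = 6
  Event 8 (sale 21): sell min(21,6)=6. stock: 6 - 6 = 0. total_sold = 44
  Event 9 (sale 24): sell min(24,0)=0. stock: 0 - 0 = 0. total_sold = 44
  Event 10 (restock 6): 0 + 6 = 6
  Event 11 (sale 1): sell min(1,6)=1. stock: 6 - 1 = 5. total_sold = 45
Final: stock = 5, total_sold = 45

First zero at event 1.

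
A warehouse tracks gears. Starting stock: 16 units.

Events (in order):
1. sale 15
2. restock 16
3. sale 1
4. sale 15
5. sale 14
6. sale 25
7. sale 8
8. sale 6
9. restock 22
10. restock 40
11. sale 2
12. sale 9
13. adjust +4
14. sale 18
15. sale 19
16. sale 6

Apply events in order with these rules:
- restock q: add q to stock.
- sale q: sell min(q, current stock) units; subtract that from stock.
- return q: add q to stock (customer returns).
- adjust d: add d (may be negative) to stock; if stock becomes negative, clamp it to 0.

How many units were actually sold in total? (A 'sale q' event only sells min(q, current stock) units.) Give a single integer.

Answer: 86

Derivation:
Processing events:
Start: stock = 16
  Event 1 (sale 15): sell min(15,16)=15. stock: 16 - 15 = 1. total_sold = 15
  Event 2 (restock 16): 1 + 16 = 17
  Event 3 (sale 1): sell min(1,17)=1. stock: 17 - 1 = 16. total_sold = 16
  Event 4 (sale 15): sell min(15,16)=15. stock: 16 - 15 = 1. total_sold = 31
  Event 5 (sale 14): sell min(14,1)=1. stock: 1 - 1 = 0. total_sold = 32
  Event 6 (sale 25): sell min(25,0)=0. stock: 0 - 0 = 0. total_sold = 32
  Event 7 (sale 8): sell min(8,0)=0. stock: 0 - 0 = 0. total_sold = 32
  Event 8 (sale 6): sell min(6,0)=0. stock: 0 - 0 = 0. total_sold = 32
  Event 9 (restock 22): 0 + 22 = 22
  Event 10 (restock 40): 22 + 40 = 62
  Event 11 (sale 2): sell min(2,62)=2. stock: 62 - 2 = 60. total_sold = 34
  Event 12 (sale 9): sell min(9,60)=9. stock: 60 - 9 = 51. total_sold = 43
  Event 13 (adjust +4): 51 + 4 = 55
  Event 14 (sale 18): sell min(18,55)=18. stock: 55 - 18 = 37. total_sold = 61
  Event 15 (sale 19): sell min(19,37)=19. stock: 37 - 19 = 18. total_sold = 80
  Event 16 (sale 6): sell min(6,18)=6. stock: 18 - 6 = 12. total_sold = 86
Final: stock = 12, total_sold = 86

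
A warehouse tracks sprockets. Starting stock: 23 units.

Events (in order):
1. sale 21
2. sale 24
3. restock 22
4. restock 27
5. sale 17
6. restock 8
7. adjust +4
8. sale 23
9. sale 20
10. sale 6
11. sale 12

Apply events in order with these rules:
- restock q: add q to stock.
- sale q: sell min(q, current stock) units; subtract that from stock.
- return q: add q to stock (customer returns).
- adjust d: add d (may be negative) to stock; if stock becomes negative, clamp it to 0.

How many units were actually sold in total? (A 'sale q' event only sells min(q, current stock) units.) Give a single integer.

Processing events:
Start: stock = 23
  Event 1 (sale 21): sell min(21,23)=21. stock: 23 - 21 = 2. total_sold = 21
  Event 2 (sale 24): sell min(24,2)=2. stock: 2 - 2 = 0. total_sold = 23
  Event 3 (restock 22): 0 + 22 = 22
  Event 4 (restock 27): 22 + 27 = 49
  Event 5 (sale 17): sell min(17,49)=17. stock: 49 - 17 = 32. total_sold = 40
  Event 6 (restock 8): 32 + 8 = 40
  Event 7 (adjust +4): 40 + 4 = 44
  Event 8 (sale 23): sell min(23,44)=23. stock: 44 - 23 = 21. total_sold = 63
  Event 9 (sale 20): sell min(20,21)=20. stock: 21 - 20 = 1. total_sold = 83
  Event 10 (sale 6): sell min(6,1)=1. stock: 1 - 1 = 0. total_sold = 84
  Event 11 (sale 12): sell min(12,0)=0. stock: 0 - 0 = 0. total_sold = 84
Final: stock = 0, total_sold = 84

Answer: 84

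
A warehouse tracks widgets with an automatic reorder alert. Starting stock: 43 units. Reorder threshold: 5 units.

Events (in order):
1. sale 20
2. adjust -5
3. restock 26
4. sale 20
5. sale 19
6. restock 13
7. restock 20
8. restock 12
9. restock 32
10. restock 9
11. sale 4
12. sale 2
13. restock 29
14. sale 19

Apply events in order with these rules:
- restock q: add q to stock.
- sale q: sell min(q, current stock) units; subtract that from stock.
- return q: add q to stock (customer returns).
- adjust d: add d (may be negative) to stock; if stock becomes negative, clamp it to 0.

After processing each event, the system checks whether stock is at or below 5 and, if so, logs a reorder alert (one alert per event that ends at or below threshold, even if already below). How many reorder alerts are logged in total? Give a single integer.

Processing events:
Start: stock = 43
  Event 1 (sale 20): sell min(20,43)=20. stock: 43 - 20 = 23. total_sold = 20
  Event 2 (adjust -5): 23 + -5 = 18
  Event 3 (restock 26): 18 + 26 = 44
  Event 4 (sale 20): sell min(20,44)=20. stock: 44 - 20 = 24. total_sold = 40
  Event 5 (sale 19): sell min(19,24)=19. stock: 24 - 19 = 5. total_sold = 59
  Event 6 (restock 13): 5 + 13 = 18
  Event 7 (restock 20): 18 + 20 = 38
  Event 8 (restock 12): 38 + 12 = 50
  Event 9 (restock 32): 50 + 32 = 82
  Event 10 (restock 9): 82 + 9 = 91
  Event 11 (sale 4): sell min(4,91)=4. stock: 91 - 4 = 87. total_sold = 63
  Event 12 (sale 2): sell min(2,87)=2. stock: 87 - 2 = 85. total_sold = 65
  Event 13 (restock 29): 85 + 29 = 114
  Event 14 (sale 19): sell min(19,114)=19. stock: 114 - 19 = 95. total_sold = 84
Final: stock = 95, total_sold = 84

Checking against threshold 5:
  After event 1: stock=23 > 5
  After event 2: stock=18 > 5
  After event 3: stock=44 > 5
  After event 4: stock=24 > 5
  After event 5: stock=5 <= 5 -> ALERT
  After event 6: stock=18 > 5
  After event 7: stock=38 > 5
  After event 8: stock=50 > 5
  After event 9: stock=82 > 5
  After event 10: stock=91 > 5
  After event 11: stock=87 > 5
  After event 12: stock=85 > 5
  After event 13: stock=114 > 5
  After event 14: stock=95 > 5
Alert events: [5]. Count = 1

Answer: 1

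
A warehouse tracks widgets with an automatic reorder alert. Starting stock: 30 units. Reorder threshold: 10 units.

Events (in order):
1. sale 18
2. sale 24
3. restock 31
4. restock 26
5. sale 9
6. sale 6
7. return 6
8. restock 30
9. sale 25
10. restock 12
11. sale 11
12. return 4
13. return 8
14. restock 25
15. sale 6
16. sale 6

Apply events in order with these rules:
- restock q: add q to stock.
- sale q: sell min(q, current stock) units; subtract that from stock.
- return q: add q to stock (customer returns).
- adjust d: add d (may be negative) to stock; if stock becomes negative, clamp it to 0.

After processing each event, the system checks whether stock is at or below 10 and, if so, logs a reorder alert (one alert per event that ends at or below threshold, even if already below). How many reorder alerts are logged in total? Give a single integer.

Answer: 1

Derivation:
Processing events:
Start: stock = 30
  Event 1 (sale 18): sell min(18,30)=18. stock: 30 - 18 = 12. total_sold = 18
  Event 2 (sale 24): sell min(24,12)=12. stock: 12 - 12 = 0. total_sold = 30
  Event 3 (restock 31): 0 + 31 = 31
  Event 4 (restock 26): 31 + 26 = 57
  Event 5 (sale 9): sell min(9,57)=9. stock: 57 - 9 = 48. total_sold = 39
  Event 6 (sale 6): sell min(6,48)=6. stock: 48 - 6 = 42. total_sold = 45
  Event 7 (return 6): 42 + 6 = 48
  Event 8 (restock 30): 48 + 30 = 78
  Event 9 (sale 25): sell min(25,78)=25. stock: 78 - 25 = 53. total_sold = 70
  Event 10 (restock 12): 53 + 12 = 65
  Event 11 (sale 11): sell min(11,65)=11. stock: 65 - 11 = 54. total_sold = 81
  Event 12 (return 4): 54 + 4 = 58
  Event 13 (return 8): 58 + 8 = 66
  Event 14 (restock 25): 66 + 25 = 91
  Event 15 (sale 6): sell min(6,91)=6. stock: 91 - 6 = 85. total_sold = 87
  Event 16 (sale 6): sell min(6,85)=6. stock: 85 - 6 = 79. total_sold = 93
Final: stock = 79, total_sold = 93

Checking against threshold 10:
  After event 1: stock=12 > 10
  After event 2: stock=0 <= 10 -> ALERT
  After event 3: stock=31 > 10
  After event 4: stock=57 > 10
  After event 5: stock=48 > 10
  After event 6: stock=42 > 10
  After event 7: stock=48 > 10
  After event 8: stock=78 > 10
  After event 9: stock=53 > 10
  After event 10: stock=65 > 10
  After event 11: stock=54 > 10
  After event 12: stock=58 > 10
  After event 13: stock=66 > 10
  After event 14: stock=91 > 10
  After event 15: stock=85 > 10
  After event 16: stock=79 > 10
Alert events: [2]. Count = 1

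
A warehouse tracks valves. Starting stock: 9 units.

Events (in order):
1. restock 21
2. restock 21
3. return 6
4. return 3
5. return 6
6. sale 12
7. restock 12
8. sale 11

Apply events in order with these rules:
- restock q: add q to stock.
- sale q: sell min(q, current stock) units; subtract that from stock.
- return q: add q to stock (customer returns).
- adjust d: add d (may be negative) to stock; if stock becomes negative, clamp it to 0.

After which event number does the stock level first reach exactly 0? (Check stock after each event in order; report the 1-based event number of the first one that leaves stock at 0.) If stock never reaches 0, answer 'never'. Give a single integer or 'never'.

Processing events:
Start: stock = 9
  Event 1 (restock 21): 9 + 21 = 30
  Event 2 (restock 21): 30 + 21 = 51
  Event 3 (return 6): 51 + 6 = 57
  Event 4 (return 3): 57 + 3 = 60
  Event 5 (return 6): 60 + 6 = 66
  Event 6 (sale 12): sell min(12,66)=12. stock: 66 - 12 = 54. total_sold = 12
  Event 7 (restock 12): 54 + 12 = 66
  Event 8 (sale 11): sell min(11,66)=11. stock: 66 - 11 = 55. total_sold = 23
Final: stock = 55, total_sold = 23

Stock never reaches 0.

Answer: never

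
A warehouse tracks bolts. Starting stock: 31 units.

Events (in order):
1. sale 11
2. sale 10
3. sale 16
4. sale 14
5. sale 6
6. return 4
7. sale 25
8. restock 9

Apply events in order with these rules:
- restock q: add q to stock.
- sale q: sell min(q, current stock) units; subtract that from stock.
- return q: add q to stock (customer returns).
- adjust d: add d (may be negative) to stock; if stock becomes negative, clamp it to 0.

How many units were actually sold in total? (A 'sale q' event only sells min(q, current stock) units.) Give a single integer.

Answer: 35

Derivation:
Processing events:
Start: stock = 31
  Event 1 (sale 11): sell min(11,31)=11. stock: 31 - 11 = 20. total_sold = 11
  Event 2 (sale 10): sell min(10,20)=10. stock: 20 - 10 = 10. total_sold = 21
  Event 3 (sale 16): sell min(16,10)=10. stock: 10 - 10 = 0. total_sold = 31
  Event 4 (sale 14): sell min(14,0)=0. stock: 0 - 0 = 0. total_sold = 31
  Event 5 (sale 6): sell min(6,0)=0. stock: 0 - 0 = 0. total_sold = 31
  Event 6 (return 4): 0 + 4 = 4
  Event 7 (sale 25): sell min(25,4)=4. stock: 4 - 4 = 0. total_sold = 35
  Event 8 (restock 9): 0 + 9 = 9
Final: stock = 9, total_sold = 35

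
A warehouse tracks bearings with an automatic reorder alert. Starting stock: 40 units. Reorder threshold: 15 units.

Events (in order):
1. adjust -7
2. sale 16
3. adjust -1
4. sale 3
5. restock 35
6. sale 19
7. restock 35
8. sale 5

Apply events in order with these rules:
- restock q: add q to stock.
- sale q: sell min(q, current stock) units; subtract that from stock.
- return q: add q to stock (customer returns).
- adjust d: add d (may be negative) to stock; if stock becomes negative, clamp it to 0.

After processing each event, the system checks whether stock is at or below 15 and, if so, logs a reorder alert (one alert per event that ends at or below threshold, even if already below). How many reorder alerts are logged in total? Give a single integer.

Answer: 1

Derivation:
Processing events:
Start: stock = 40
  Event 1 (adjust -7): 40 + -7 = 33
  Event 2 (sale 16): sell min(16,33)=16. stock: 33 - 16 = 17. total_sold = 16
  Event 3 (adjust -1): 17 + -1 = 16
  Event 4 (sale 3): sell min(3,16)=3. stock: 16 - 3 = 13. total_sold = 19
  Event 5 (restock 35): 13 + 35 = 48
  Event 6 (sale 19): sell min(19,48)=19. stock: 48 - 19 = 29. total_sold = 38
  Event 7 (restock 35): 29 + 35 = 64
  Event 8 (sale 5): sell min(5,64)=5. stock: 64 - 5 = 59. total_sold = 43
Final: stock = 59, total_sold = 43

Checking against threshold 15:
  After event 1: stock=33 > 15
  After event 2: stock=17 > 15
  After event 3: stock=16 > 15
  After event 4: stock=13 <= 15 -> ALERT
  After event 5: stock=48 > 15
  After event 6: stock=29 > 15
  After event 7: stock=64 > 15
  After event 8: stock=59 > 15
Alert events: [4]. Count = 1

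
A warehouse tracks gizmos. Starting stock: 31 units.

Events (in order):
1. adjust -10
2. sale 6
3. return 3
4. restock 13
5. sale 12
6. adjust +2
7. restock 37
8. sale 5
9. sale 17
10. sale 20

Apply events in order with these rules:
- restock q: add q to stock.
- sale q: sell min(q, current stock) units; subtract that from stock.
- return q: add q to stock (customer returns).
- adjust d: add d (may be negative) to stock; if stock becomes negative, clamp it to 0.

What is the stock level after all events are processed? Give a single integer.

Answer: 16

Derivation:
Processing events:
Start: stock = 31
  Event 1 (adjust -10): 31 + -10 = 21
  Event 2 (sale 6): sell min(6,21)=6. stock: 21 - 6 = 15. total_sold = 6
  Event 3 (return 3): 15 + 3 = 18
  Event 4 (restock 13): 18 + 13 = 31
  Event 5 (sale 12): sell min(12,31)=12. stock: 31 - 12 = 19. total_sold = 18
  Event 6 (adjust +2): 19 + 2 = 21
  Event 7 (restock 37): 21 + 37 = 58
  Event 8 (sale 5): sell min(5,58)=5. stock: 58 - 5 = 53. total_sold = 23
  Event 9 (sale 17): sell min(17,53)=17. stock: 53 - 17 = 36. total_sold = 40
  Event 10 (sale 20): sell min(20,36)=20. stock: 36 - 20 = 16. total_sold = 60
Final: stock = 16, total_sold = 60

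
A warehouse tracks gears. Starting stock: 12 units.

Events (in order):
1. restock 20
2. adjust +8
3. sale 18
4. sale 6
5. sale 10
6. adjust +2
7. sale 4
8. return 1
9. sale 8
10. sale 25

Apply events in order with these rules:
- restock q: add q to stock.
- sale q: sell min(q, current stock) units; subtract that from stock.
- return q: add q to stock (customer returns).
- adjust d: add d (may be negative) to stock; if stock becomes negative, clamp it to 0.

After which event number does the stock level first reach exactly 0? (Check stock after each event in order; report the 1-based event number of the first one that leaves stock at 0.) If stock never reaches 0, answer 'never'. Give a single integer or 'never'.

Answer: 9

Derivation:
Processing events:
Start: stock = 12
  Event 1 (restock 20): 12 + 20 = 32
  Event 2 (adjust +8): 32 + 8 = 40
  Event 3 (sale 18): sell min(18,40)=18. stock: 40 - 18 = 22. total_sold = 18
  Event 4 (sale 6): sell min(6,22)=6. stock: 22 - 6 = 16. total_sold = 24
  Event 5 (sale 10): sell min(10,16)=10. stock: 16 - 10 = 6. total_sold = 34
  Event 6 (adjust +2): 6 + 2 = 8
  Event 7 (sale 4): sell min(4,8)=4. stock: 8 - 4 = 4. total_sold = 38
  Event 8 (return 1): 4 + 1 = 5
  Event 9 (sale 8): sell min(8,5)=5. stock: 5 - 5 = 0. total_sold = 43
  Event 10 (sale 25): sell min(25,0)=0. stock: 0 - 0 = 0. total_sold = 43
Final: stock = 0, total_sold = 43

First zero at event 9.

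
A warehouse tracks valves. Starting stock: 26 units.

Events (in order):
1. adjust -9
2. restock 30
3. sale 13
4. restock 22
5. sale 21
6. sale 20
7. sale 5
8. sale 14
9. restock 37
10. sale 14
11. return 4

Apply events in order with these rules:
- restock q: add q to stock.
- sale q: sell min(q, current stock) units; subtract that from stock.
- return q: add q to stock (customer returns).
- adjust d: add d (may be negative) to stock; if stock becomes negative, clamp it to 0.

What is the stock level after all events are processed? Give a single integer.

Processing events:
Start: stock = 26
  Event 1 (adjust -9): 26 + -9 = 17
  Event 2 (restock 30): 17 + 30 = 47
  Event 3 (sale 13): sell min(13,47)=13. stock: 47 - 13 = 34. total_sold = 13
  Event 4 (restock 22): 34 + 22 = 56
  Event 5 (sale 21): sell min(21,56)=21. stock: 56 - 21 = 35. total_sold = 34
  Event 6 (sale 20): sell min(20,35)=20. stock: 35 - 20 = 15. total_sold = 54
  Event 7 (sale 5): sell min(5,15)=5. stock: 15 - 5 = 10. total_sold = 59
  Event 8 (sale 14): sell min(14,10)=10. stock: 10 - 10 = 0. total_sold = 69
  Event 9 (restock 37): 0 + 37 = 37
  Event 10 (sale 14): sell min(14,37)=14. stock: 37 - 14 = 23. total_sold = 83
  Event 11 (return 4): 23 + 4 = 27
Final: stock = 27, total_sold = 83

Answer: 27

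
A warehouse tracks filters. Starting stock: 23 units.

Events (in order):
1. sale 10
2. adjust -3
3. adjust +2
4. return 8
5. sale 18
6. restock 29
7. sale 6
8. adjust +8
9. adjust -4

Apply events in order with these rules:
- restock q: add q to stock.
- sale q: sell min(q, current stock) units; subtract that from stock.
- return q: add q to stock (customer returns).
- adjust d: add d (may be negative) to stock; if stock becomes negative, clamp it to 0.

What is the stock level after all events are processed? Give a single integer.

Processing events:
Start: stock = 23
  Event 1 (sale 10): sell min(10,23)=10. stock: 23 - 10 = 13. total_sold = 10
  Event 2 (adjust -3): 13 + -3 = 10
  Event 3 (adjust +2): 10 + 2 = 12
  Event 4 (return 8): 12 + 8 = 20
  Event 5 (sale 18): sell min(18,20)=18. stock: 20 - 18 = 2. total_sold = 28
  Event 6 (restock 29): 2 + 29 = 31
  Event 7 (sale 6): sell min(6,31)=6. stock: 31 - 6 = 25. total_sold = 34
  Event 8 (adjust +8): 25 + 8 = 33
  Event 9 (adjust -4): 33 + -4 = 29
Final: stock = 29, total_sold = 34

Answer: 29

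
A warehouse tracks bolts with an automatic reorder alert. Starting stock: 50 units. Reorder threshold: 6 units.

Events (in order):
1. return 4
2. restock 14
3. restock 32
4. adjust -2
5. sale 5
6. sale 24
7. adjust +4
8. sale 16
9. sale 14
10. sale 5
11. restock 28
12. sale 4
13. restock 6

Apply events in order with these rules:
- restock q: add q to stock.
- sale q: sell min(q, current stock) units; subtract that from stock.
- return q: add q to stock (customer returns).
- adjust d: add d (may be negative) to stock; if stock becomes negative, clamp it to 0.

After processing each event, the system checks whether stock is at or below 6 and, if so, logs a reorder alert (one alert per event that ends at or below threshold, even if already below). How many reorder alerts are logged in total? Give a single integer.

Processing events:
Start: stock = 50
  Event 1 (return 4): 50 + 4 = 54
  Event 2 (restock 14): 54 + 14 = 68
  Event 3 (restock 32): 68 + 32 = 100
  Event 4 (adjust -2): 100 + -2 = 98
  Event 5 (sale 5): sell min(5,98)=5. stock: 98 - 5 = 93. total_sold = 5
  Event 6 (sale 24): sell min(24,93)=24. stock: 93 - 24 = 69. total_sold = 29
  Event 7 (adjust +4): 69 + 4 = 73
  Event 8 (sale 16): sell min(16,73)=16. stock: 73 - 16 = 57. total_sold = 45
  Event 9 (sale 14): sell min(14,57)=14. stock: 57 - 14 = 43. total_sold = 59
  Event 10 (sale 5): sell min(5,43)=5. stock: 43 - 5 = 38. total_sold = 64
  Event 11 (restock 28): 38 + 28 = 66
  Event 12 (sale 4): sell min(4,66)=4. stock: 66 - 4 = 62. total_sold = 68
  Event 13 (restock 6): 62 + 6 = 68
Final: stock = 68, total_sold = 68

Checking against threshold 6:
  After event 1: stock=54 > 6
  After event 2: stock=68 > 6
  After event 3: stock=100 > 6
  After event 4: stock=98 > 6
  After event 5: stock=93 > 6
  After event 6: stock=69 > 6
  After event 7: stock=73 > 6
  After event 8: stock=57 > 6
  After event 9: stock=43 > 6
  After event 10: stock=38 > 6
  After event 11: stock=66 > 6
  After event 12: stock=62 > 6
  After event 13: stock=68 > 6
Alert events: []. Count = 0

Answer: 0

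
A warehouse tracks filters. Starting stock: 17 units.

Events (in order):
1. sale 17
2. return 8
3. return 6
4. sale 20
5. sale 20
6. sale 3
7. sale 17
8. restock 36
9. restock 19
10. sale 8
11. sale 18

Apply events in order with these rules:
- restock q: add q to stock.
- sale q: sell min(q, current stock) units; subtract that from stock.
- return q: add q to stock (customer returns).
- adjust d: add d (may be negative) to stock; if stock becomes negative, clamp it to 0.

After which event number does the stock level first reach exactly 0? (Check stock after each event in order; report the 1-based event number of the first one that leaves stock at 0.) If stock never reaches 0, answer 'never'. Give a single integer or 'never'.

Answer: 1

Derivation:
Processing events:
Start: stock = 17
  Event 1 (sale 17): sell min(17,17)=17. stock: 17 - 17 = 0. total_sold = 17
  Event 2 (return 8): 0 + 8 = 8
  Event 3 (return 6): 8 + 6 = 14
  Event 4 (sale 20): sell min(20,14)=14. stock: 14 - 14 = 0. total_sold = 31
  Event 5 (sale 20): sell min(20,0)=0. stock: 0 - 0 = 0. total_sold = 31
  Event 6 (sale 3): sell min(3,0)=0. stock: 0 - 0 = 0. total_sold = 31
  Event 7 (sale 17): sell min(17,0)=0. stock: 0 - 0 = 0. total_sold = 31
  Event 8 (restock 36): 0 + 36 = 36
  Event 9 (restock 19): 36 + 19 = 55
  Event 10 (sale 8): sell min(8,55)=8. stock: 55 - 8 = 47. total_sold = 39
  Event 11 (sale 18): sell min(18,47)=18. stock: 47 - 18 = 29. total_sold = 57
Final: stock = 29, total_sold = 57

First zero at event 1.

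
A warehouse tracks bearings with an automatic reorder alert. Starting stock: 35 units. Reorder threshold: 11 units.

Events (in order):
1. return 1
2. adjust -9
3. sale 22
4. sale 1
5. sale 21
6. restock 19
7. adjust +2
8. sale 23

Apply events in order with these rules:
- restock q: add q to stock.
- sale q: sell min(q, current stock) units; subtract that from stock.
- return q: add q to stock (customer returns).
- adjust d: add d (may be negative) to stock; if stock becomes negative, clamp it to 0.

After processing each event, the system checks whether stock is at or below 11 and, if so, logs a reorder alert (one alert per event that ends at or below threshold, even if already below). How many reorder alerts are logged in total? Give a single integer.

Processing events:
Start: stock = 35
  Event 1 (return 1): 35 + 1 = 36
  Event 2 (adjust -9): 36 + -9 = 27
  Event 3 (sale 22): sell min(22,27)=22. stock: 27 - 22 = 5. total_sold = 22
  Event 4 (sale 1): sell min(1,5)=1. stock: 5 - 1 = 4. total_sold = 23
  Event 5 (sale 21): sell min(21,4)=4. stock: 4 - 4 = 0. total_sold = 27
  Event 6 (restock 19): 0 + 19 = 19
  Event 7 (adjust +2): 19 + 2 = 21
  Event 8 (sale 23): sell min(23,21)=21. stock: 21 - 21 = 0. total_sold = 48
Final: stock = 0, total_sold = 48

Checking against threshold 11:
  After event 1: stock=36 > 11
  After event 2: stock=27 > 11
  After event 3: stock=5 <= 11 -> ALERT
  After event 4: stock=4 <= 11 -> ALERT
  After event 5: stock=0 <= 11 -> ALERT
  After event 6: stock=19 > 11
  After event 7: stock=21 > 11
  After event 8: stock=0 <= 11 -> ALERT
Alert events: [3, 4, 5, 8]. Count = 4

Answer: 4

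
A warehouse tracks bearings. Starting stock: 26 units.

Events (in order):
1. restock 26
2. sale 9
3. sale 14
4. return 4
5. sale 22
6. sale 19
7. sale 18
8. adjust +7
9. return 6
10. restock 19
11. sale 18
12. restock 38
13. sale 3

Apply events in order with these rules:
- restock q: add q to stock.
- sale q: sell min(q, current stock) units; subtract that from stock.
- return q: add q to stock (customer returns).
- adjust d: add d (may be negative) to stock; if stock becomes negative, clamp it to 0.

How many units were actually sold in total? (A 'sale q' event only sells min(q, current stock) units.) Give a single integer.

Answer: 77

Derivation:
Processing events:
Start: stock = 26
  Event 1 (restock 26): 26 + 26 = 52
  Event 2 (sale 9): sell min(9,52)=9. stock: 52 - 9 = 43. total_sold = 9
  Event 3 (sale 14): sell min(14,43)=14. stock: 43 - 14 = 29. total_sold = 23
  Event 4 (return 4): 29 + 4 = 33
  Event 5 (sale 22): sell min(22,33)=22. stock: 33 - 22 = 11. total_sold = 45
  Event 6 (sale 19): sell min(19,11)=11. stock: 11 - 11 = 0. total_sold = 56
  Event 7 (sale 18): sell min(18,0)=0. stock: 0 - 0 = 0. total_sold = 56
  Event 8 (adjust +7): 0 + 7 = 7
  Event 9 (return 6): 7 + 6 = 13
  Event 10 (restock 19): 13 + 19 = 32
  Event 11 (sale 18): sell min(18,32)=18. stock: 32 - 18 = 14. total_sold = 74
  Event 12 (restock 38): 14 + 38 = 52
  Event 13 (sale 3): sell min(3,52)=3. stock: 52 - 3 = 49. total_sold = 77
Final: stock = 49, total_sold = 77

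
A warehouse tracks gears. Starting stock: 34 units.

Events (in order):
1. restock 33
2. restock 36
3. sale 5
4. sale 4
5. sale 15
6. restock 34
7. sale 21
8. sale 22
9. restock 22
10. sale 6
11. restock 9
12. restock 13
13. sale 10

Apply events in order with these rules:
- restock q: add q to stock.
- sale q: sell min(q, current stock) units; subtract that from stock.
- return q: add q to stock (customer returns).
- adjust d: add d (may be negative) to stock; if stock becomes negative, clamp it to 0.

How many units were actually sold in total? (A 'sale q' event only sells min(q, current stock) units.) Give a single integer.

Processing events:
Start: stock = 34
  Event 1 (restock 33): 34 + 33 = 67
  Event 2 (restock 36): 67 + 36 = 103
  Event 3 (sale 5): sell min(5,103)=5. stock: 103 - 5 = 98. total_sold = 5
  Event 4 (sale 4): sell min(4,98)=4. stock: 98 - 4 = 94. total_sold = 9
  Event 5 (sale 15): sell min(15,94)=15. stock: 94 - 15 = 79. total_sold = 24
  Event 6 (restock 34): 79 + 34 = 113
  Event 7 (sale 21): sell min(21,113)=21. stock: 113 - 21 = 92. total_sold = 45
  Event 8 (sale 22): sell min(22,92)=22. stock: 92 - 22 = 70. total_sold = 67
  Event 9 (restock 22): 70 + 22 = 92
  Event 10 (sale 6): sell min(6,92)=6. stock: 92 - 6 = 86. total_sold = 73
  Event 11 (restock 9): 86 + 9 = 95
  Event 12 (restock 13): 95 + 13 = 108
  Event 13 (sale 10): sell min(10,108)=10. stock: 108 - 10 = 98. total_sold = 83
Final: stock = 98, total_sold = 83

Answer: 83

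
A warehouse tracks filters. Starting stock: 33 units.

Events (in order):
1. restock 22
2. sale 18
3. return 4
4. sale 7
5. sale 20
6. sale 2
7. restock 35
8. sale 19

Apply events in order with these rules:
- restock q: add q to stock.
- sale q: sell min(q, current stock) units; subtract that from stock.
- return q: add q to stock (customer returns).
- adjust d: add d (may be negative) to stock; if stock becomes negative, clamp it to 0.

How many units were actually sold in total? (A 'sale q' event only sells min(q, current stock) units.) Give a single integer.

Answer: 66

Derivation:
Processing events:
Start: stock = 33
  Event 1 (restock 22): 33 + 22 = 55
  Event 2 (sale 18): sell min(18,55)=18. stock: 55 - 18 = 37. total_sold = 18
  Event 3 (return 4): 37 + 4 = 41
  Event 4 (sale 7): sell min(7,41)=7. stock: 41 - 7 = 34. total_sold = 25
  Event 5 (sale 20): sell min(20,34)=20. stock: 34 - 20 = 14. total_sold = 45
  Event 6 (sale 2): sell min(2,14)=2. stock: 14 - 2 = 12. total_sold = 47
  Event 7 (restock 35): 12 + 35 = 47
  Event 8 (sale 19): sell min(19,47)=19. stock: 47 - 19 = 28. total_sold = 66
Final: stock = 28, total_sold = 66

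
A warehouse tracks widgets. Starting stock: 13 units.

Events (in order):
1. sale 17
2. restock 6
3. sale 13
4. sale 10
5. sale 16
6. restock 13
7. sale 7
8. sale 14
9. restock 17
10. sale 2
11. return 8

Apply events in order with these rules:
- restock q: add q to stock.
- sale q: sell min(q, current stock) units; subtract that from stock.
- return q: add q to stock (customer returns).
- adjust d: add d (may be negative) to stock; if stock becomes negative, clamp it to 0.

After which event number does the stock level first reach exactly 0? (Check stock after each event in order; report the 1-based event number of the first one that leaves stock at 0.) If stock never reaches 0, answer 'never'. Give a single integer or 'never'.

Processing events:
Start: stock = 13
  Event 1 (sale 17): sell min(17,13)=13. stock: 13 - 13 = 0. total_sold = 13
  Event 2 (restock 6): 0 + 6 = 6
  Event 3 (sale 13): sell min(13,6)=6. stock: 6 - 6 = 0. total_sold = 19
  Event 4 (sale 10): sell min(10,0)=0. stock: 0 - 0 = 0. total_sold = 19
  Event 5 (sale 16): sell min(16,0)=0. stock: 0 - 0 = 0. total_sold = 19
  Event 6 (restock 13): 0 + 13 = 13
  Event 7 (sale 7): sell min(7,13)=7. stock: 13 - 7 = 6. total_sold = 26
  Event 8 (sale 14): sell min(14,6)=6. stock: 6 - 6 = 0. total_sold = 32
  Event 9 (restock 17): 0 + 17 = 17
  Event 10 (sale 2): sell min(2,17)=2. stock: 17 - 2 = 15. total_sold = 34
  Event 11 (return 8): 15 + 8 = 23
Final: stock = 23, total_sold = 34

First zero at event 1.

Answer: 1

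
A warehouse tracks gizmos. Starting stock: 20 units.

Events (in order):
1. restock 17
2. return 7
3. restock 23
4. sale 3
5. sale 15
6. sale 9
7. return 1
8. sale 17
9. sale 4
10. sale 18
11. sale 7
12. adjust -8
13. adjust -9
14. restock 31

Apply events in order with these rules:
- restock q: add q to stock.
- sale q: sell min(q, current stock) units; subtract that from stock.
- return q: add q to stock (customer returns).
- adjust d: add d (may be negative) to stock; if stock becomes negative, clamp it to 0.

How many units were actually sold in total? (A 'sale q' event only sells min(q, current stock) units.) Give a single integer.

Answer: 68

Derivation:
Processing events:
Start: stock = 20
  Event 1 (restock 17): 20 + 17 = 37
  Event 2 (return 7): 37 + 7 = 44
  Event 3 (restock 23): 44 + 23 = 67
  Event 4 (sale 3): sell min(3,67)=3. stock: 67 - 3 = 64. total_sold = 3
  Event 5 (sale 15): sell min(15,64)=15. stock: 64 - 15 = 49. total_sold = 18
  Event 6 (sale 9): sell min(9,49)=9. stock: 49 - 9 = 40. total_sold = 27
  Event 7 (return 1): 40 + 1 = 41
  Event 8 (sale 17): sell min(17,41)=17. stock: 41 - 17 = 24. total_sold = 44
  Event 9 (sale 4): sell min(4,24)=4. stock: 24 - 4 = 20. total_sold = 48
  Event 10 (sale 18): sell min(18,20)=18. stock: 20 - 18 = 2. total_sold = 66
  Event 11 (sale 7): sell min(7,2)=2. stock: 2 - 2 = 0. total_sold = 68
  Event 12 (adjust -8): 0 + -8 = 0 (clamped to 0)
  Event 13 (adjust -9): 0 + -9 = 0 (clamped to 0)
  Event 14 (restock 31): 0 + 31 = 31
Final: stock = 31, total_sold = 68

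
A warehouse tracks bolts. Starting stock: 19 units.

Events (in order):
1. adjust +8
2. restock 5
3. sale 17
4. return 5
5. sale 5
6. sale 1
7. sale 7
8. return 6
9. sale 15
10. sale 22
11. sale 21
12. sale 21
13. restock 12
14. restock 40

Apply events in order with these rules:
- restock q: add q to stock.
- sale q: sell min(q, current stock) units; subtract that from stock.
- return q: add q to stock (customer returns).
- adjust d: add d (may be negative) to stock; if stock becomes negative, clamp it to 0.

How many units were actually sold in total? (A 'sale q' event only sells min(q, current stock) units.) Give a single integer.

Answer: 43

Derivation:
Processing events:
Start: stock = 19
  Event 1 (adjust +8): 19 + 8 = 27
  Event 2 (restock 5): 27 + 5 = 32
  Event 3 (sale 17): sell min(17,32)=17. stock: 32 - 17 = 15. total_sold = 17
  Event 4 (return 5): 15 + 5 = 20
  Event 5 (sale 5): sell min(5,20)=5. stock: 20 - 5 = 15. total_sold = 22
  Event 6 (sale 1): sell min(1,15)=1. stock: 15 - 1 = 14. total_sold = 23
  Event 7 (sale 7): sell min(7,14)=7. stock: 14 - 7 = 7. total_sold = 30
  Event 8 (return 6): 7 + 6 = 13
  Event 9 (sale 15): sell min(15,13)=13. stock: 13 - 13 = 0. total_sold = 43
  Event 10 (sale 22): sell min(22,0)=0. stock: 0 - 0 = 0. total_sold = 43
  Event 11 (sale 21): sell min(21,0)=0. stock: 0 - 0 = 0. total_sold = 43
  Event 12 (sale 21): sell min(21,0)=0. stock: 0 - 0 = 0. total_sold = 43
  Event 13 (restock 12): 0 + 12 = 12
  Event 14 (restock 40): 12 + 40 = 52
Final: stock = 52, total_sold = 43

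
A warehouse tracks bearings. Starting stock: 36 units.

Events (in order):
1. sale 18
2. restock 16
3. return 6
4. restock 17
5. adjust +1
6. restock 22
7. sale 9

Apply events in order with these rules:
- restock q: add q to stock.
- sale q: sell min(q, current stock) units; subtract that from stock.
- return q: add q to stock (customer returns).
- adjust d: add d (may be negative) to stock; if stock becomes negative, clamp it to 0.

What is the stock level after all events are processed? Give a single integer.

Processing events:
Start: stock = 36
  Event 1 (sale 18): sell min(18,36)=18. stock: 36 - 18 = 18. total_sold = 18
  Event 2 (restock 16): 18 + 16 = 34
  Event 3 (return 6): 34 + 6 = 40
  Event 4 (restock 17): 40 + 17 = 57
  Event 5 (adjust +1): 57 + 1 = 58
  Event 6 (restock 22): 58 + 22 = 80
  Event 7 (sale 9): sell min(9,80)=9. stock: 80 - 9 = 71. total_sold = 27
Final: stock = 71, total_sold = 27

Answer: 71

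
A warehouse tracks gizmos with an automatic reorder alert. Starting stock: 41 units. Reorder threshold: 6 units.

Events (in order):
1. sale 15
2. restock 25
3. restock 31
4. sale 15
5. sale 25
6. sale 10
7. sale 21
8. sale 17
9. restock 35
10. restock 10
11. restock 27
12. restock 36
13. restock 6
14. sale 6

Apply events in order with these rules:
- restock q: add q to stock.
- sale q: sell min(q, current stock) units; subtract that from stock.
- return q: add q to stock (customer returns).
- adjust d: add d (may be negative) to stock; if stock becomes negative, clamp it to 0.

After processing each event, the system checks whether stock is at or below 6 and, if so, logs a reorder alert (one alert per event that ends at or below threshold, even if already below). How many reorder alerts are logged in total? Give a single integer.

Processing events:
Start: stock = 41
  Event 1 (sale 15): sell min(15,41)=15. stock: 41 - 15 = 26. total_sold = 15
  Event 2 (restock 25): 26 + 25 = 51
  Event 3 (restock 31): 51 + 31 = 82
  Event 4 (sale 15): sell min(15,82)=15. stock: 82 - 15 = 67. total_sold = 30
  Event 5 (sale 25): sell min(25,67)=25. stock: 67 - 25 = 42. total_sold = 55
  Event 6 (sale 10): sell min(10,42)=10. stock: 42 - 10 = 32. total_sold = 65
  Event 7 (sale 21): sell min(21,32)=21. stock: 32 - 21 = 11. total_sold = 86
  Event 8 (sale 17): sell min(17,11)=11. stock: 11 - 11 = 0. total_sold = 97
  Event 9 (restock 35): 0 + 35 = 35
  Event 10 (restock 10): 35 + 10 = 45
  Event 11 (restock 27): 45 + 27 = 72
  Event 12 (restock 36): 72 + 36 = 108
  Event 13 (restock 6): 108 + 6 = 114
  Event 14 (sale 6): sell min(6,114)=6. stock: 114 - 6 = 108. total_sold = 103
Final: stock = 108, total_sold = 103

Checking against threshold 6:
  After event 1: stock=26 > 6
  After event 2: stock=51 > 6
  After event 3: stock=82 > 6
  After event 4: stock=67 > 6
  After event 5: stock=42 > 6
  After event 6: stock=32 > 6
  After event 7: stock=11 > 6
  After event 8: stock=0 <= 6 -> ALERT
  After event 9: stock=35 > 6
  After event 10: stock=45 > 6
  After event 11: stock=72 > 6
  After event 12: stock=108 > 6
  After event 13: stock=114 > 6
  After event 14: stock=108 > 6
Alert events: [8]. Count = 1

Answer: 1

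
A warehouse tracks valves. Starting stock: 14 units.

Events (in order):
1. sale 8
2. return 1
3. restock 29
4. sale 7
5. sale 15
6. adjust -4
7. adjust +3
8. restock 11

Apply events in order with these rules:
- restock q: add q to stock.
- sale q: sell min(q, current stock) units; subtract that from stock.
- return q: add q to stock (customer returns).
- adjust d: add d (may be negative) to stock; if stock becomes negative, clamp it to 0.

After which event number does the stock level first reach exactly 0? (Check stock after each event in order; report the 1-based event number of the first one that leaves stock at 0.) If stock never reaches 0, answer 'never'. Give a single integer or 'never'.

Processing events:
Start: stock = 14
  Event 1 (sale 8): sell min(8,14)=8. stock: 14 - 8 = 6. total_sold = 8
  Event 2 (return 1): 6 + 1 = 7
  Event 3 (restock 29): 7 + 29 = 36
  Event 4 (sale 7): sell min(7,36)=7. stock: 36 - 7 = 29. total_sold = 15
  Event 5 (sale 15): sell min(15,29)=15. stock: 29 - 15 = 14. total_sold = 30
  Event 6 (adjust -4): 14 + -4 = 10
  Event 7 (adjust +3): 10 + 3 = 13
  Event 8 (restock 11): 13 + 11 = 24
Final: stock = 24, total_sold = 30

Stock never reaches 0.

Answer: never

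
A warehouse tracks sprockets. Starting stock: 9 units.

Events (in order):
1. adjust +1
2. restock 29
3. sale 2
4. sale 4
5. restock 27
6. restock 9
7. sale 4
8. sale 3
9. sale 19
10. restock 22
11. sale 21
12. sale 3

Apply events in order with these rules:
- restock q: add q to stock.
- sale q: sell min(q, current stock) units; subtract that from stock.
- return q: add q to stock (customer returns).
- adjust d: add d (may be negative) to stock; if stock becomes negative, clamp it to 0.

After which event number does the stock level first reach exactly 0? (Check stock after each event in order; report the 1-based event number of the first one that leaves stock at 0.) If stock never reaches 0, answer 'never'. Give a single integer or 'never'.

Answer: never

Derivation:
Processing events:
Start: stock = 9
  Event 1 (adjust +1): 9 + 1 = 10
  Event 2 (restock 29): 10 + 29 = 39
  Event 3 (sale 2): sell min(2,39)=2. stock: 39 - 2 = 37. total_sold = 2
  Event 4 (sale 4): sell min(4,37)=4. stock: 37 - 4 = 33. total_sold = 6
  Event 5 (restock 27): 33 + 27 = 60
  Event 6 (restock 9): 60 + 9 = 69
  Event 7 (sale 4): sell min(4,69)=4. stock: 69 - 4 = 65. total_sold = 10
  Event 8 (sale 3): sell min(3,65)=3. stock: 65 - 3 = 62. total_sold = 13
  Event 9 (sale 19): sell min(19,62)=19. stock: 62 - 19 = 43. total_sold = 32
  Event 10 (restock 22): 43 + 22 = 65
  Event 11 (sale 21): sell min(21,65)=21. stock: 65 - 21 = 44. total_sold = 53
  Event 12 (sale 3): sell min(3,44)=3. stock: 44 - 3 = 41. total_sold = 56
Final: stock = 41, total_sold = 56

Stock never reaches 0.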